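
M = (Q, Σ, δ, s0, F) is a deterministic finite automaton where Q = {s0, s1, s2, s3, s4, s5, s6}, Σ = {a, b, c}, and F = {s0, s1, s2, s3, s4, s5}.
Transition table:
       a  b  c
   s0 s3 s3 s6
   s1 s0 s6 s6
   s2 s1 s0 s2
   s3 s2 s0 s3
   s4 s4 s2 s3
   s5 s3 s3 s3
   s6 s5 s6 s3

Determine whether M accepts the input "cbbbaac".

s0 --c--> s6
s6 --b--> s6
s6 --b--> s6
s6 --b--> s6
s6 --a--> s5
s5 --a--> s3
s3 --c--> s3
End in state s3, which is an accepting state.

accepted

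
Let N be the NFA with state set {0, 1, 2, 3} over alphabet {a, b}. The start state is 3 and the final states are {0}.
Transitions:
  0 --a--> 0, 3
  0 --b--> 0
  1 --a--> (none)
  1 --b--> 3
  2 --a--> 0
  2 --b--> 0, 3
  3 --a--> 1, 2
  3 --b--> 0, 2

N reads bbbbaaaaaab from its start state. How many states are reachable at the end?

Start: {3}
read b: {0, 2}
read b: {0, 3}
read b: {0, 2}
read b: {0, 3}
read a: {0, 1, 2, 3}
read a: {0, 1, 2, 3}
read a: {0, 1, 2, 3}
read a: {0, 1, 2, 3}
read a: {0, 1, 2, 3}
read a: {0, 1, 2, 3}
read b: {0, 2, 3}
Final reachable set {0, 2, 3} has 3 states.

3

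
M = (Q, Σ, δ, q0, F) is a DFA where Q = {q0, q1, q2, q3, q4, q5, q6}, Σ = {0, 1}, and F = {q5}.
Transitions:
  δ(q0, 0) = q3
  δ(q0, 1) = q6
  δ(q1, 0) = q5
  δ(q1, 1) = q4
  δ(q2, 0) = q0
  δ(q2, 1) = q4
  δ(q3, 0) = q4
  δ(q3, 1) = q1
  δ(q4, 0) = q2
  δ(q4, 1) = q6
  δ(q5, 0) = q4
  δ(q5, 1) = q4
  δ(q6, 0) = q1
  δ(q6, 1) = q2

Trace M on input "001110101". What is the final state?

q0 --0--> q3
q3 --0--> q4
q4 --1--> q6
q6 --1--> q2
q2 --1--> q4
q4 --0--> q2
q2 --1--> q4
q4 --0--> q2
q2 --1--> q4

q4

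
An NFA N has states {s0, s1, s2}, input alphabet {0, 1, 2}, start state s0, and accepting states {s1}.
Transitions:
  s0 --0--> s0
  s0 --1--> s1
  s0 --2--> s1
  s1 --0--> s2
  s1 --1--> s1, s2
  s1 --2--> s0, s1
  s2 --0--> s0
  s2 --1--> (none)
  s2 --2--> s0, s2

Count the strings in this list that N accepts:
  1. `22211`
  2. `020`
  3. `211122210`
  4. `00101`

`22211`: accepted
`020`: rejected
`211122210`: rejected
`00101`: rejected

1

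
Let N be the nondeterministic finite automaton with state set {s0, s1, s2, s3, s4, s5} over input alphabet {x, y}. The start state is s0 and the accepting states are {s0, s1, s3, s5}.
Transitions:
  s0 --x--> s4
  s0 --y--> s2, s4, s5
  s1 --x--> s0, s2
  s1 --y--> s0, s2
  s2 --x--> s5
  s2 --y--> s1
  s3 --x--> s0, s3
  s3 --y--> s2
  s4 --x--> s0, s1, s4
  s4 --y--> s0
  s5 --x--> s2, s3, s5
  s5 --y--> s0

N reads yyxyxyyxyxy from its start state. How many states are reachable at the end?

Start: {s0}
read y: {s2, s4, s5}
read y: {s0, s1}
read x: {s0, s2, s4}
read y: {s0, s1, s2, s4, s5}
read x: {s0, s1, s2, s3, s4, s5}
read y: {s0, s1, s2, s4, s5}
read y: {s0, s1, s2, s4, s5}
read x: {s0, s1, s2, s3, s4, s5}
read y: {s0, s1, s2, s4, s5}
read x: {s0, s1, s2, s3, s4, s5}
read y: {s0, s1, s2, s4, s5}
Final reachable set {s0, s1, s2, s4, s5} has 5 states.

5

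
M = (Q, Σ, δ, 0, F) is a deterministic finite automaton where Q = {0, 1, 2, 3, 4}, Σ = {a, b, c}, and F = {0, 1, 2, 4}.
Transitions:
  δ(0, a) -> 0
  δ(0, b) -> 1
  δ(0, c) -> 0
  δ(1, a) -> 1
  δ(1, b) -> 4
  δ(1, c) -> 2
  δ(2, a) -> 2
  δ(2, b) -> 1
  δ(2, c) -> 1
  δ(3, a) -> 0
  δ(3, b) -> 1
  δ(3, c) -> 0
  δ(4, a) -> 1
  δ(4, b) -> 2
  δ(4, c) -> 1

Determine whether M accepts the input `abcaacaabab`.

0 --a--> 0
0 --b--> 1
1 --c--> 2
2 --a--> 2
2 --a--> 2
2 --c--> 1
1 --a--> 1
1 --a--> 1
1 --b--> 4
4 --a--> 1
1 --b--> 4
End in state 4, which is an accepting state.

accepted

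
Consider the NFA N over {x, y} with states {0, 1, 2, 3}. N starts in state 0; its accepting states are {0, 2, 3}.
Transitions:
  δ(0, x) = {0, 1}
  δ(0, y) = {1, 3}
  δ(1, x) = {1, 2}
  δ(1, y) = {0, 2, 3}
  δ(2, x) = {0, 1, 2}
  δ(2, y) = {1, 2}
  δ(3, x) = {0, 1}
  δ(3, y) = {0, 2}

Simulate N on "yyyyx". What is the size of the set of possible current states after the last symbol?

3

Start: {0}
read y: {1, 3}
read y: {0, 2, 3}
read y: {0, 1, 2, 3}
read y: {0, 1, 2, 3}
read x: {0, 1, 2}
Final reachable set {0, 1, 2} has 3 states.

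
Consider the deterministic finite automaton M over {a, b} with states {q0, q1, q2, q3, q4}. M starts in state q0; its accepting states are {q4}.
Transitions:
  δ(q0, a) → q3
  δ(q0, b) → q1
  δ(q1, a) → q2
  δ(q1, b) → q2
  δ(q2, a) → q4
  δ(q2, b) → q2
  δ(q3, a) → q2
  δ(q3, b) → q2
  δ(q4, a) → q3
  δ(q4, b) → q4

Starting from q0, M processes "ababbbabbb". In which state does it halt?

q0 --a--> q3
q3 --b--> q2
q2 --a--> q4
q4 --b--> q4
q4 --b--> q4
q4 --b--> q4
q4 --a--> q3
q3 --b--> q2
q2 --b--> q2
q2 --b--> q2

q2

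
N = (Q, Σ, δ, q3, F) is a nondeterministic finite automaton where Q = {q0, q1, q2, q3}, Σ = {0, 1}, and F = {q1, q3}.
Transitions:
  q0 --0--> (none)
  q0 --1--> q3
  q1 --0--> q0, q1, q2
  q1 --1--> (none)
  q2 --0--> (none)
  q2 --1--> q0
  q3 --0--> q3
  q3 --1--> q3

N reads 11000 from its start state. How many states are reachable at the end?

Start: {q3}
read 1: {q3}
read 1: {q3}
read 0: {q3}
read 0: {q3}
read 0: {q3}
Final reachable set {q3} has 1 state.

1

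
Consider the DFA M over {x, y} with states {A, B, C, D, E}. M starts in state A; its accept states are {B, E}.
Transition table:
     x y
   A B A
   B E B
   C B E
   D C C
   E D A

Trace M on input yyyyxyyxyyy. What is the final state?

A

A --y--> A
A --y--> A
A --y--> A
A --y--> A
A --x--> B
B --y--> B
B --y--> B
B --x--> E
E --y--> A
A --y--> A
A --y--> A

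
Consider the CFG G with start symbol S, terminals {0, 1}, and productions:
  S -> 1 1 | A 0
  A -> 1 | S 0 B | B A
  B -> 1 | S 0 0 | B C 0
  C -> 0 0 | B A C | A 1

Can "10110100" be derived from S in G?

no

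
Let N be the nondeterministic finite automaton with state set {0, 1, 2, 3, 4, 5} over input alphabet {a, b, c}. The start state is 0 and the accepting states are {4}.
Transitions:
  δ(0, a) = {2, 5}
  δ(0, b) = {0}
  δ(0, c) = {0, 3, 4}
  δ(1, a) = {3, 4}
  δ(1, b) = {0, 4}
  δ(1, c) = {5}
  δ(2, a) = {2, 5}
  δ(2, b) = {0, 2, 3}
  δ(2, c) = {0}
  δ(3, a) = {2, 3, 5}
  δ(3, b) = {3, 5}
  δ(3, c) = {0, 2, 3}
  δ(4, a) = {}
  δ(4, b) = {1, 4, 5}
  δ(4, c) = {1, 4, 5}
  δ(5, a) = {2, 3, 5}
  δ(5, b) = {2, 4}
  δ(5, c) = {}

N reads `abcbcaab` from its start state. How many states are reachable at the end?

5

Start: {0}
read a: {2, 5}
read b: {0, 2, 3, 4}
read c: {0, 1, 2, 3, 4, 5}
read b: {0, 1, 2, 3, 4, 5}
read c: {0, 1, 2, 3, 4, 5}
read a: {2, 3, 4, 5}
read a: {2, 3, 5}
read b: {0, 2, 3, 4, 5}
Final reachable set {0, 2, 3, 4, 5} has 5 states.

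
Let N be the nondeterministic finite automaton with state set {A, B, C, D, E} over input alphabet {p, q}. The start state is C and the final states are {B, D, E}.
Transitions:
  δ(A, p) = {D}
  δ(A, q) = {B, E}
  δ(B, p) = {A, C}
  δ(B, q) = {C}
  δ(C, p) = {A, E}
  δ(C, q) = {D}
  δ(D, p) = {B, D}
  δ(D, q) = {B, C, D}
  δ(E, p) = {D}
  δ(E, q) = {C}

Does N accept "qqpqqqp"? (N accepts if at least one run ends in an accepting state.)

accepted

Start: {C}
read q: {D}
read q: {B, C, D}
read p: {A, B, C, D, E}
read q: {B, C, D, E}
read q: {B, C, D}
read q: {B, C, D}
read p: {A, B, C, D, E}
Reachable ∩ accepting = {B, D, E} — nonempty.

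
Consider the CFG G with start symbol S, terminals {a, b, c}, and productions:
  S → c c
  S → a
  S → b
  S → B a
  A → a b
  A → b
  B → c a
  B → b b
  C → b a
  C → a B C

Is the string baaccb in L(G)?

no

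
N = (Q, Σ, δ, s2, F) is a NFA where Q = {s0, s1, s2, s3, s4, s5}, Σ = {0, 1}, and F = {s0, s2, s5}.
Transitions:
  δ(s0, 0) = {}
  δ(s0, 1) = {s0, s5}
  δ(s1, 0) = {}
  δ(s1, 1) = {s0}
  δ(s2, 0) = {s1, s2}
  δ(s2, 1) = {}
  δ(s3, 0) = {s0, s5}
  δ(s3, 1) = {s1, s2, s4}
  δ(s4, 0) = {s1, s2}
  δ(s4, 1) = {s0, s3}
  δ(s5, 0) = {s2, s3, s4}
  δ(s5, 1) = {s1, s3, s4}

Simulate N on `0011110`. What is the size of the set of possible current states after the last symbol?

6

Start: {s2}
read 0: {s1, s2}
read 0: {s1, s2}
read 1: {s0}
read 1: {s0, s5}
read 1: {s0, s1, s3, s4, s5}
read 1: {s0, s1, s2, s3, s4, s5}
read 0: {s0, s1, s2, s3, s4, s5}
Final reachable set {s0, s1, s2, s3, s4, s5} has 6 states.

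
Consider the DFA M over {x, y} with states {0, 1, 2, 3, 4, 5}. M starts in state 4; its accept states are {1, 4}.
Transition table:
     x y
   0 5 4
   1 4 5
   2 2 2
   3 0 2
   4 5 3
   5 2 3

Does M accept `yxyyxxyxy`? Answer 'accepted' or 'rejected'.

accepted

4 --y--> 3
3 --x--> 0
0 --y--> 4
4 --y--> 3
3 --x--> 0
0 --x--> 5
5 --y--> 3
3 --x--> 0
0 --y--> 4
End in state 4, which is an accepting state.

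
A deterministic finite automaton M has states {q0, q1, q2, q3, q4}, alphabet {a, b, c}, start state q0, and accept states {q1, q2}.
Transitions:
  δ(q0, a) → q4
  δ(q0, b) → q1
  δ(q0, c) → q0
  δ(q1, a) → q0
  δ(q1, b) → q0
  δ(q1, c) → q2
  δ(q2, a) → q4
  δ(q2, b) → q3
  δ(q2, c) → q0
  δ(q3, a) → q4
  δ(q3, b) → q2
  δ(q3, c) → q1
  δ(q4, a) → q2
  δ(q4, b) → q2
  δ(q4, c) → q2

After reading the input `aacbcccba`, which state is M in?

q0

q0 --a--> q4
q4 --a--> q2
q2 --c--> q0
q0 --b--> q1
q1 --c--> q2
q2 --c--> q0
q0 --c--> q0
q0 --b--> q1
q1 --a--> q0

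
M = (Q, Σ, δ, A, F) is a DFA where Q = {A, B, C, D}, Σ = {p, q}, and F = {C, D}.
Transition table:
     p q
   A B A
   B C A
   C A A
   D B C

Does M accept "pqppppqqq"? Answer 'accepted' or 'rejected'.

rejected

A --p--> B
B --q--> A
A --p--> B
B --p--> C
C --p--> A
A --p--> B
B --q--> A
A --q--> A
A --q--> A
End in state A, which is not an accepting state.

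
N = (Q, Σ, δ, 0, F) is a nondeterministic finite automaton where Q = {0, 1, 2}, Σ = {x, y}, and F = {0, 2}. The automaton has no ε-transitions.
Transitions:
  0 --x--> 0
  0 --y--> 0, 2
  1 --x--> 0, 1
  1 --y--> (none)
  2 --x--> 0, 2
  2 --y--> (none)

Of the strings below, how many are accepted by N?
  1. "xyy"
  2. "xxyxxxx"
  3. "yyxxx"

"xyy": accepted
"xxyxxxx": accepted
"yyxxx": accepted

3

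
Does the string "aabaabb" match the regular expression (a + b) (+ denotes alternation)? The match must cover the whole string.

no

Neither a nor b matches aabaabb.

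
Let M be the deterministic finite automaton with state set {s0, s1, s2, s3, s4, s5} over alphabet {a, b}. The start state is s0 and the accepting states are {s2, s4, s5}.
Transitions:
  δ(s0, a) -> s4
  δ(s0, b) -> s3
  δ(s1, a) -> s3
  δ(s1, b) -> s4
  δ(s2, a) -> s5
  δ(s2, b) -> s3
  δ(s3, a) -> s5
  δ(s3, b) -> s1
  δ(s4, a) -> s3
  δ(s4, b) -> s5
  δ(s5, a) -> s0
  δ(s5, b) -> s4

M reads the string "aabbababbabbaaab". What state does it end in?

s0 --a--> s4
s4 --a--> s3
s3 --b--> s1
s1 --b--> s4
s4 --a--> s3
s3 --b--> s1
s1 --a--> s3
s3 --b--> s1
s1 --b--> s4
s4 --a--> s3
s3 --b--> s1
s1 --b--> s4
s4 --a--> s3
s3 --a--> s5
s5 --a--> s0
s0 --b--> s3

s3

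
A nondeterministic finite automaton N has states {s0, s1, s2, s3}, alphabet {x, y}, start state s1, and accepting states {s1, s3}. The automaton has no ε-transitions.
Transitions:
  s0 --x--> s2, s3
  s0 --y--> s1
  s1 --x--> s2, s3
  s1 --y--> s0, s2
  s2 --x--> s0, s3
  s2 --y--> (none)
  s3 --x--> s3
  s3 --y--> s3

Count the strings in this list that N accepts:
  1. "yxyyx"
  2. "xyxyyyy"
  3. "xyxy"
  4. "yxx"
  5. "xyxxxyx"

5

"yxyyx": accepted
"xyxyyyy": accepted
"xyxy": accepted
"yxx": accepted
"xyxxxyx": accepted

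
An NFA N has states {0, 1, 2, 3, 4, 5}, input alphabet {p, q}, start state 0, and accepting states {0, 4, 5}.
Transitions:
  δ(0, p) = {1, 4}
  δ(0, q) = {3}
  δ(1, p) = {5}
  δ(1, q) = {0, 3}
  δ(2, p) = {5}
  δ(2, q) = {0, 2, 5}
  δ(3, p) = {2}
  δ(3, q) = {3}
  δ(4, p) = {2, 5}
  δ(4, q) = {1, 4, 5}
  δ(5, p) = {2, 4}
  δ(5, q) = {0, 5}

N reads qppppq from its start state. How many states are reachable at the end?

Start: {0}
read q: {3}
read p: {2}
read p: {5}
read p: {2, 4}
read p: {2, 5}
read q: {0, 2, 5}
Final reachable set {0, 2, 5} has 3 states.

3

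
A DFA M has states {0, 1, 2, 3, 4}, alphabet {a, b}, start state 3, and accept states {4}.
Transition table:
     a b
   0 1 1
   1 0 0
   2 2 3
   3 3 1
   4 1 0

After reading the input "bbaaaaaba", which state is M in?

3 --b--> 1
1 --b--> 0
0 --a--> 1
1 --a--> 0
0 --a--> 1
1 --a--> 0
0 --a--> 1
1 --b--> 0
0 --a--> 1

1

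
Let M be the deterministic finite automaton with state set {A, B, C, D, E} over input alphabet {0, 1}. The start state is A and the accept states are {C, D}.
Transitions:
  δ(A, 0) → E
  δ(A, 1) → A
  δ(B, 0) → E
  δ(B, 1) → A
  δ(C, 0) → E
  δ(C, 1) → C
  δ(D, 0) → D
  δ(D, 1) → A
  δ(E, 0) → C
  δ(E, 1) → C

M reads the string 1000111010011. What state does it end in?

C

A --1--> A
A --0--> E
E --0--> C
C --0--> E
E --1--> C
C --1--> C
C --1--> C
C --0--> E
E --1--> C
C --0--> E
E --0--> C
C --1--> C
C --1--> C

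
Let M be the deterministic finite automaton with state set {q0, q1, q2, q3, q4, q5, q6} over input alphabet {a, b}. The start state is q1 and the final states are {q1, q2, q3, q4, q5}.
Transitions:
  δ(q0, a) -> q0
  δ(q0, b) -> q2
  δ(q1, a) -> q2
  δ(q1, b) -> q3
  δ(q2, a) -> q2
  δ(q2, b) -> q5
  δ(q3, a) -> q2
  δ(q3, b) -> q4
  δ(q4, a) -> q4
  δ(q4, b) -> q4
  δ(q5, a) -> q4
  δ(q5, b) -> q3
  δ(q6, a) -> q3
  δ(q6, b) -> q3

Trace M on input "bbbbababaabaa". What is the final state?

q1 --b--> q3
q3 --b--> q4
q4 --b--> q4
q4 --b--> q4
q4 --a--> q4
q4 --b--> q4
q4 --a--> q4
q4 --b--> q4
q4 --a--> q4
q4 --a--> q4
q4 --b--> q4
q4 --a--> q4
q4 --a--> q4

q4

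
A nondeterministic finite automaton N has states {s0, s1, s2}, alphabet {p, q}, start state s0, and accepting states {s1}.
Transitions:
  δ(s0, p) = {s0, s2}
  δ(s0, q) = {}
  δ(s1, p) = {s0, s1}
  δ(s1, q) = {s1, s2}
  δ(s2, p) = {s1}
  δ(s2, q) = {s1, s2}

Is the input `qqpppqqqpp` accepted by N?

Start: {s0}
read q: {}
The reachable set is empty and stays empty for the remaining 9 symbols.
Reachable ∩ accepting = {} — empty.

rejected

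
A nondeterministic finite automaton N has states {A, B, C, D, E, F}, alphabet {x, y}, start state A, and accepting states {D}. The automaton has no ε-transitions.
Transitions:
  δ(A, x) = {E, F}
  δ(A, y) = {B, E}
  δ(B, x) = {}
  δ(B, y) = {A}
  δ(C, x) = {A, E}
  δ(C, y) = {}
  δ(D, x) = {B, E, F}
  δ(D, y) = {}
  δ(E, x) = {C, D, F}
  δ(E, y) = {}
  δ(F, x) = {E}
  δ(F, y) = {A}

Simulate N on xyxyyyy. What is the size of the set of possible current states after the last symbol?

2

Start: {A}
read x: {E, F}
read y: {A}
read x: {E, F}
read y: {A}
read y: {B, E}
read y: {A}
read y: {B, E}
Final reachable set {B, E} has 2 states.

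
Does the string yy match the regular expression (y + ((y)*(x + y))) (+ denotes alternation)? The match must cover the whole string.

The right alternative ((y)*(x+y)) matches yy.

yes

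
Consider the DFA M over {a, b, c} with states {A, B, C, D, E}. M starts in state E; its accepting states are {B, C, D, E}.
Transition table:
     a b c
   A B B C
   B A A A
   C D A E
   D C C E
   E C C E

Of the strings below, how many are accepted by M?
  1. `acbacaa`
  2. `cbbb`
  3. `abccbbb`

3

`acbacaa`: accepted
`cbbb`: accepted
`abccbbb`: accepted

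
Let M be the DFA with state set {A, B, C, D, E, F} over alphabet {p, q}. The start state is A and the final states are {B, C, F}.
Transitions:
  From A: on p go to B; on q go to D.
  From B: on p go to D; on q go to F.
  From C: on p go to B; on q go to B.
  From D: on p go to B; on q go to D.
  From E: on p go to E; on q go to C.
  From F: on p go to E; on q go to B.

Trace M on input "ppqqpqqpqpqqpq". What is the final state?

D

A --p--> B
B --p--> D
D --q--> D
D --q--> D
D --p--> B
B --q--> F
F --q--> B
B --p--> D
D --q--> D
D --p--> B
B --q--> F
F --q--> B
B --p--> D
D --q--> D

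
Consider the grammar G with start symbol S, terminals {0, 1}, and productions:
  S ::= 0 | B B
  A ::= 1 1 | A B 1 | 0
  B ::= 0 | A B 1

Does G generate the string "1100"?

no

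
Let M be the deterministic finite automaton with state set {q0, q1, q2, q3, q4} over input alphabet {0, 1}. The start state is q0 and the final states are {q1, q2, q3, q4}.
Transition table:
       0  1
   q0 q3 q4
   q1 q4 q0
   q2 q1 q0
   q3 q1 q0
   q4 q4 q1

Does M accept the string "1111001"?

q0 --1--> q4
q4 --1--> q1
q1 --1--> q0
q0 --1--> q4
q4 --0--> q4
q4 --0--> q4
q4 --1--> q1
End in state q1, which is an accepting state.

accepted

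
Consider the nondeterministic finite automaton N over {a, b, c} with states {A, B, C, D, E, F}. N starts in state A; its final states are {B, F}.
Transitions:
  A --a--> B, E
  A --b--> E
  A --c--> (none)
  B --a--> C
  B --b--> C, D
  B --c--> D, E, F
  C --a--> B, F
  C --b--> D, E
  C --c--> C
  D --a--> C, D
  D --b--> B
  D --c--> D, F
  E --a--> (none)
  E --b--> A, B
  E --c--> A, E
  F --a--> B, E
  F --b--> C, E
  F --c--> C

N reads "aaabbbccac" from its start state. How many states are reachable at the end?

5

Start: {A}
read a: {B, E}
read a: {C}
read a: {B, F}
read b: {C, D, E}
read b: {A, B, D, E}
read b: {A, B, C, D, E}
read c: {A, C, D, E, F}
read c: {A, C, D, E, F}
read a: {B, C, D, E, F}
read c: {A, C, D, E, F}
Final reachable set {A, C, D, E, F} has 5 states.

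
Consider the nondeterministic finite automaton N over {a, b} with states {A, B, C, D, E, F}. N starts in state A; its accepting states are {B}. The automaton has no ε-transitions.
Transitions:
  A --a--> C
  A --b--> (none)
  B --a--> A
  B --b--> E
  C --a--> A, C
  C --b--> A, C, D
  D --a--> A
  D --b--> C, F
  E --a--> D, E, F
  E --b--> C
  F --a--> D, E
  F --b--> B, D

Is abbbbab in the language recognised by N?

Start: {A}
read a: {C}
read b: {A, C, D}
read b: {A, C, D, F}
read b: {A, B, C, D, F}
read b: {A, B, C, D, E, F}
read a: {A, C, D, E, F}
read b: {A, B, C, D, F}
Reachable ∩ accepting = {B} — nonempty.

accepted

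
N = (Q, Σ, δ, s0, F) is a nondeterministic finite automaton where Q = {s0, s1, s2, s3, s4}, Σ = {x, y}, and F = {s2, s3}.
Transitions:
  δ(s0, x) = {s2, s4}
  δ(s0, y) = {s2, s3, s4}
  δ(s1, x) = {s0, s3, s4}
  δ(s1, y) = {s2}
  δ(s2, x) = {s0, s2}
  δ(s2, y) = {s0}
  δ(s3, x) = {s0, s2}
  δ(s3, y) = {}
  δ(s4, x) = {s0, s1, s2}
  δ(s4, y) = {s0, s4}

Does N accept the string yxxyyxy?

accepted

Start: {s0}
read y: {s2, s3, s4}
read x: {s0, s1, s2}
read x: {s0, s2, s3, s4}
read y: {s0, s2, s3, s4}
read y: {s0, s2, s3, s4}
read x: {s0, s1, s2, s4}
read y: {s0, s2, s3, s4}
Reachable ∩ accepting = {s2, s3} — nonempty.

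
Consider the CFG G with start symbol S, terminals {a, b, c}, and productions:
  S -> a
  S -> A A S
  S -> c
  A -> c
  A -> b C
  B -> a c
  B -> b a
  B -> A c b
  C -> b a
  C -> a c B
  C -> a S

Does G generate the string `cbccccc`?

no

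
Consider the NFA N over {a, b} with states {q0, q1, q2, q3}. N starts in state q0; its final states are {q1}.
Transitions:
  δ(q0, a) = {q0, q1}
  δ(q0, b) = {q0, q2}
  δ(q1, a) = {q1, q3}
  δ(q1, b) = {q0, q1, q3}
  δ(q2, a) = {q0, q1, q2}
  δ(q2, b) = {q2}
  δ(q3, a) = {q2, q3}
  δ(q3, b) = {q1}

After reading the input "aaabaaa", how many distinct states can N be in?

4

Start: {q0}
read a: {q0, q1}
read a: {q0, q1, q3}
read a: {q0, q1, q2, q3}
read b: {q0, q1, q2, q3}
read a: {q0, q1, q2, q3}
read a: {q0, q1, q2, q3}
read a: {q0, q1, q2, q3}
Final reachable set {q0, q1, q2, q3} has 4 states.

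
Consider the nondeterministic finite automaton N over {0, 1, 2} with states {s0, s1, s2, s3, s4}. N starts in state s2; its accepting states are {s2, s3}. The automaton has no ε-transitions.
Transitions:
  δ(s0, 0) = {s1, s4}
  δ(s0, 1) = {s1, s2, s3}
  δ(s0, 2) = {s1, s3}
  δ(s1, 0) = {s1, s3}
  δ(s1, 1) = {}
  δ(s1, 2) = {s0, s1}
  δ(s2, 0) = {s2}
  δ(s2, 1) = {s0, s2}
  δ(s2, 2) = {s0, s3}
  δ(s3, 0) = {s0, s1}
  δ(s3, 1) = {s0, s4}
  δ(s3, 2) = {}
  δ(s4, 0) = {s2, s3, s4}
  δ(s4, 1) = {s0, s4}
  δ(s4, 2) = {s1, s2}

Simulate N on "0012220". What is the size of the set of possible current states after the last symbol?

Start: {s2}
read 0: {s2}
read 0: {s2}
read 1: {s0, s2}
read 2: {s0, s1, s3}
read 2: {s0, s1, s3}
read 2: {s0, s1, s3}
read 0: {s0, s1, s3, s4}
Final reachable set {s0, s1, s3, s4} has 4 states.

4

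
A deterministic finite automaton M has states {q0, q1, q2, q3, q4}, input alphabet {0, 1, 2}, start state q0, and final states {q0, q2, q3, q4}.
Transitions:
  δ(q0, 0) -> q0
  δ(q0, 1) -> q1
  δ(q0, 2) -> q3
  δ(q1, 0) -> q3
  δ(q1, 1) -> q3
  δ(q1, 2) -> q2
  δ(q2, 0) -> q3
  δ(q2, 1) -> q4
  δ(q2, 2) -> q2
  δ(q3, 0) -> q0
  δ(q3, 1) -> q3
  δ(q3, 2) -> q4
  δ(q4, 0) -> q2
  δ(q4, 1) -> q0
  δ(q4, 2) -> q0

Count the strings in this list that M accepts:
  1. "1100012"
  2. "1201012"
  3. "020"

"1100012": accepted
"1201012": accepted
"020": accepted

3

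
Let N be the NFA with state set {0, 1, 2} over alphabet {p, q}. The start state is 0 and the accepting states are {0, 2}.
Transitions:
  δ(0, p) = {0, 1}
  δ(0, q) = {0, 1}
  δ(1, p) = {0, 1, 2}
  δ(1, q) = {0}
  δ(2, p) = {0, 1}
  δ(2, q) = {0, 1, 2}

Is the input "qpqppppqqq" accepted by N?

Start: {0}
read q: {0, 1}
read p: {0, 1, 2}
read q: {0, 1, 2}
read p: {0, 1, 2}
read p: {0, 1, 2}
read p: {0, 1, 2}
read p: {0, 1, 2}
read q: {0, 1, 2}
read q: {0, 1, 2}
read q: {0, 1, 2}
Reachable ∩ accepting = {0, 2} — nonempty.

accepted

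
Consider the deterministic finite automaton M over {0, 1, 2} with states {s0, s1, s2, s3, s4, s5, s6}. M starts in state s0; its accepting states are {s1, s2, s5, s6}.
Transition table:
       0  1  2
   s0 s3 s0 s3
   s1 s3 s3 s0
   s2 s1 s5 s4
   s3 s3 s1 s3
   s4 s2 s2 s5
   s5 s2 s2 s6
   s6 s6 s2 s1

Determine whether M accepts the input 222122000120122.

rejected

s0 --2--> s3
s3 --2--> s3
s3 --2--> s3
s3 --1--> s1
s1 --2--> s0
s0 --2--> s3
s3 --0--> s3
s3 --0--> s3
s3 --0--> s3
s3 --1--> s1
s1 --2--> s0
s0 --0--> s3
s3 --1--> s1
s1 --2--> s0
s0 --2--> s3
End in state s3, which is not an accepting state.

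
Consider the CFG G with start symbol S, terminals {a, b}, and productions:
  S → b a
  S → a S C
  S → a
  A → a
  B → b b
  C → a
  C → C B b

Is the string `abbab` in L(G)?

no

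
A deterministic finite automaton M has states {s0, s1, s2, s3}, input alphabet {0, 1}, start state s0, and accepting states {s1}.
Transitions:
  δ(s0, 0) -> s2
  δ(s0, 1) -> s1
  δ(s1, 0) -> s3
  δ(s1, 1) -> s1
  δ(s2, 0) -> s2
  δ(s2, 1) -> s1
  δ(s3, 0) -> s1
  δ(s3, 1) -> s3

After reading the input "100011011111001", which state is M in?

s1

s0 --1--> s1
s1 --0--> s3
s3 --0--> s1
s1 --0--> s3
s3 --1--> s3
s3 --1--> s3
s3 --0--> s1
s1 --1--> s1
s1 --1--> s1
s1 --1--> s1
s1 --1--> s1
s1 --1--> s1
s1 --0--> s3
s3 --0--> s1
s1 --1--> s1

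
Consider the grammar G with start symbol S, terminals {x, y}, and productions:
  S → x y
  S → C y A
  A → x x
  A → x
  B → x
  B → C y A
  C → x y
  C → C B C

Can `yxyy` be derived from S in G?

no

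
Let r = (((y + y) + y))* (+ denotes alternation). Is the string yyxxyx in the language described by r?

no

yyxxyx cannot be split into zero or more pieces each matching ((y+y)+y).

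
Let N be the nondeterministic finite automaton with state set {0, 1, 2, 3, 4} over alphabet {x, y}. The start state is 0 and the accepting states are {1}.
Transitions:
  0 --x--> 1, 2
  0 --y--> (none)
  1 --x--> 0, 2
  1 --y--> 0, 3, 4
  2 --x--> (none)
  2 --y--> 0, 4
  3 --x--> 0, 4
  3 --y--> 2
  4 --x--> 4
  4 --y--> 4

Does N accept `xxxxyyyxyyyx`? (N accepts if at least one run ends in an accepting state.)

Start: {0}
read x: {1, 2}
read x: {0, 2}
read x: {1, 2}
read x: {0, 2}
read y: {0, 4}
read y: {4}
read y: {4}
read x: {4}
read y: {4}
read y: {4}
read y: {4}
read x: {4}
Reachable ∩ accepting = {} — empty.

rejected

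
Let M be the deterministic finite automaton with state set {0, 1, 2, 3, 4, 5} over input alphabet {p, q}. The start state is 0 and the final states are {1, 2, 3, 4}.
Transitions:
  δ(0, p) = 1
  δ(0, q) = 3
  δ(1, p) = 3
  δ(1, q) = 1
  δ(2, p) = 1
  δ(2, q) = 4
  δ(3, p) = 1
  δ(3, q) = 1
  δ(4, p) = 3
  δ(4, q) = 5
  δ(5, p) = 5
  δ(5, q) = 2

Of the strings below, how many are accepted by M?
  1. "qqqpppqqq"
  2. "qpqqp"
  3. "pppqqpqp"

3

"qqqpppqqq": accepted
"qpqqp": accepted
"pppqqpqp": accepted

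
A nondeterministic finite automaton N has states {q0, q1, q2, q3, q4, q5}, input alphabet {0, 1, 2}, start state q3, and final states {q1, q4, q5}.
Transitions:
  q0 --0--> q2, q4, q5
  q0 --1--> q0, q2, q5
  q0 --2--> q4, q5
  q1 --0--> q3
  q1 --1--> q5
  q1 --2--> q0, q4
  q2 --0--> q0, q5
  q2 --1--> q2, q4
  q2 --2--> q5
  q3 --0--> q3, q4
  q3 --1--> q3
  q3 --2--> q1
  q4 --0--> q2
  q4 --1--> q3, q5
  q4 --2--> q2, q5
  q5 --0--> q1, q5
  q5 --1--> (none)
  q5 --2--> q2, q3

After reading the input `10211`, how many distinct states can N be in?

Start: {q3}
read 1: {q3}
read 0: {q3, q4}
read 2: {q1, q2, q5}
read 1: {q2, q4, q5}
read 1: {q2, q3, q4, q5}
Final reachable set {q2, q3, q4, q5} has 4 states.

4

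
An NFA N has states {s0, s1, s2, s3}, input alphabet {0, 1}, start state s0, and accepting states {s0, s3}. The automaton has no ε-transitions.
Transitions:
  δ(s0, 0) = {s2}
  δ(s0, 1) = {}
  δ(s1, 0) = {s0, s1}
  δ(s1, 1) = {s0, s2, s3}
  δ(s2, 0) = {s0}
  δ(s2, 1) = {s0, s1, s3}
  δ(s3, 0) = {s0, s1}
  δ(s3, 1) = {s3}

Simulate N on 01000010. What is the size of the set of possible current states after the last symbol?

3

Start: {s0}
read 0: {s2}
read 1: {s0, s1, s3}
read 0: {s0, s1, s2}
read 0: {s0, s1, s2}
read 0: {s0, s1, s2}
read 0: {s0, s1, s2}
read 1: {s0, s1, s2, s3}
read 0: {s0, s1, s2}
Final reachable set {s0, s1, s2} has 3 states.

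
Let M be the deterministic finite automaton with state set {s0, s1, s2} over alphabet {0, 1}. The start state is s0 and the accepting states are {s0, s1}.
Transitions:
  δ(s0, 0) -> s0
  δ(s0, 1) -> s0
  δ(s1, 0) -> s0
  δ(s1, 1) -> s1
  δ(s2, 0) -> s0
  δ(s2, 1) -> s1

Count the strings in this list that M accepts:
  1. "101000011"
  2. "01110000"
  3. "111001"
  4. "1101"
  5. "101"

5

"101000011": accepted
"01110000": accepted
"111001": accepted
"1101": accepted
"101": accepted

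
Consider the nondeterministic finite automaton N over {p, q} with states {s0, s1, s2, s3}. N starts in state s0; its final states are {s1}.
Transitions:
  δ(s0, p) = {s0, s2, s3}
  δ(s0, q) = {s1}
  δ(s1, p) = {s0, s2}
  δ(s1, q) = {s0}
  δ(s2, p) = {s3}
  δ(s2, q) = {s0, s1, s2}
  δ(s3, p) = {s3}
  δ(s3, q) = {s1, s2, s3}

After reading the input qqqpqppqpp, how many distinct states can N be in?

Start: {s0}
read q: {s1}
read q: {s0}
read q: {s1}
read p: {s0, s2}
read q: {s0, s1, s2}
read p: {s0, s2, s3}
read p: {s0, s2, s3}
read q: {s0, s1, s2, s3}
read p: {s0, s2, s3}
read p: {s0, s2, s3}
Final reachable set {s0, s2, s3} has 3 states.

3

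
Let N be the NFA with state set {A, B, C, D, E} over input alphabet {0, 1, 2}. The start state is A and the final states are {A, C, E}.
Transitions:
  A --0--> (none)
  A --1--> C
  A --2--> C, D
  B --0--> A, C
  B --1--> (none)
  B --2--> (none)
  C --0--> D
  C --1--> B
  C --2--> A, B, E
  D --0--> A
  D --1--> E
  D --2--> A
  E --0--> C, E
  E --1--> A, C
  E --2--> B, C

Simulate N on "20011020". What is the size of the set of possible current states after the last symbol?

Start: {A}
read 2: {C, D}
read 0: {A, D}
read 0: {A}
read 1: {C}
read 1: {B}
read 0: {A, C}
read 2: {A, B, C, D, E}
read 0: {A, C, D, E}
Final reachable set {A, C, D, E} has 4 states.

4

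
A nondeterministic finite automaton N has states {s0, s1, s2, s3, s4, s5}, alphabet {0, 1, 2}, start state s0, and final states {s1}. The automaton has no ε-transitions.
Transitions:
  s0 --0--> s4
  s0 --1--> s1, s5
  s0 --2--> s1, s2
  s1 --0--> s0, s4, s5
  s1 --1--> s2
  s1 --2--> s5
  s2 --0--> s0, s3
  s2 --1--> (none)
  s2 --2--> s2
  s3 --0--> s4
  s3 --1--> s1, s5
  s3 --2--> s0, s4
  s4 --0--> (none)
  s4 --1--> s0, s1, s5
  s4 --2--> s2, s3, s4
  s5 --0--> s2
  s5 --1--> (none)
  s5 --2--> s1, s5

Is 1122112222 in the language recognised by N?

rejected

Start: {s0}
read 1: {s1, s5}
read 1: {s2}
read 2: {s2}
read 2: {s2}
read 1: {}
The reachable set is empty and stays empty for the remaining 5 symbols.
Reachable ∩ accepting = {} — empty.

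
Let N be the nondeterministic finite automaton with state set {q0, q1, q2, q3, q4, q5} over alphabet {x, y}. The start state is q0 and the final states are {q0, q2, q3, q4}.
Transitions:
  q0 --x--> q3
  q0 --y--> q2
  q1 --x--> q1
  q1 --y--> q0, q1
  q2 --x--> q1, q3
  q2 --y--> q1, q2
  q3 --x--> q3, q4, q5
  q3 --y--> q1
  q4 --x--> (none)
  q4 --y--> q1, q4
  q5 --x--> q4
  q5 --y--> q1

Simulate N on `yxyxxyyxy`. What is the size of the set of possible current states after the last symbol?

2

Start: {q0}
read y: {q2}
read x: {q1, q3}
read y: {q0, q1}
read x: {q1, q3}
read x: {q1, q3, q4, q5}
read y: {q0, q1, q4}
read y: {q0, q1, q2, q4}
read x: {q1, q3}
read y: {q0, q1}
Final reachable set {q0, q1} has 2 states.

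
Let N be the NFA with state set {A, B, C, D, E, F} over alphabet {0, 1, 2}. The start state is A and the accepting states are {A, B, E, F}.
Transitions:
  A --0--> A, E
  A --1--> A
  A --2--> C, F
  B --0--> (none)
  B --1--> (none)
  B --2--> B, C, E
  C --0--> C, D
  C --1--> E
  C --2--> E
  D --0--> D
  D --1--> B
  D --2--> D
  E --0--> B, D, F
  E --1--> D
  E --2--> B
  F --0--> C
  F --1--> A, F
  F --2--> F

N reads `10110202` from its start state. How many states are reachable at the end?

2

Start: {A}
read 1: {A}
read 0: {A, E}
read 1: {A, D}
read 1: {A, B}
read 0: {A, E}
read 2: {B, C, F}
read 0: {C, D}
read 2: {D, E}
Final reachable set {D, E} has 2 states.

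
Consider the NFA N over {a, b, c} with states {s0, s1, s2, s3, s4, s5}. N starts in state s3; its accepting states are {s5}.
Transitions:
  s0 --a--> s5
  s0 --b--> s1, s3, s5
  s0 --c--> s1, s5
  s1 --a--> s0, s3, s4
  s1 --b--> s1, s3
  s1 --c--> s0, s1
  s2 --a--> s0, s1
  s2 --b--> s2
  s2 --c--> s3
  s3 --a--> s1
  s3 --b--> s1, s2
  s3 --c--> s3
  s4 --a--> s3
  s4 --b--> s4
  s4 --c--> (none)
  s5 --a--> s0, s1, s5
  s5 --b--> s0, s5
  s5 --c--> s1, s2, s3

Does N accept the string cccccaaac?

rejected

Start: {s3}
read c: {s3}
read c: {s3}
read c: {s3}
read c: {s3}
read c: {s3}
read a: {s1}
read a: {s0, s3, s4}
read a: {s1, s3, s5}
read c: {s0, s1, s2, s3}
Reachable ∩ accepting = {} — empty.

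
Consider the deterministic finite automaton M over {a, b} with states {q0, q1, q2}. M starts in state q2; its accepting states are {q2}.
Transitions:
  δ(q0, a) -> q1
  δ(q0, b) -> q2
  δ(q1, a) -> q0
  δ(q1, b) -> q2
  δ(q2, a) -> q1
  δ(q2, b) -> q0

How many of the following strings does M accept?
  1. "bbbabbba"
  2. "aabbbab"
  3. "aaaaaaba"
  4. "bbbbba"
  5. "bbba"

"bbbabbba": rejected
"aabbbab": accepted
"aaaaaaba": rejected
"bbbbba": rejected
"bbba": rejected

1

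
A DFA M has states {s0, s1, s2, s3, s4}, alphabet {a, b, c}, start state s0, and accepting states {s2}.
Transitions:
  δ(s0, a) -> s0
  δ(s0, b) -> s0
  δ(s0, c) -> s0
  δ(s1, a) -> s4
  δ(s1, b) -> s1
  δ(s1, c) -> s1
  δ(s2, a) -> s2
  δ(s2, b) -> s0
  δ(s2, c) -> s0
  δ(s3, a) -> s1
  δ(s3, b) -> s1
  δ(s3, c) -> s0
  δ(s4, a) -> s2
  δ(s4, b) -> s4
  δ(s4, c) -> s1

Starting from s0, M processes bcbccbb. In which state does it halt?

s0 --b--> s0
s0 --c--> s0
s0 --b--> s0
s0 --c--> s0
s0 --c--> s0
s0 --b--> s0
s0 --b--> s0

s0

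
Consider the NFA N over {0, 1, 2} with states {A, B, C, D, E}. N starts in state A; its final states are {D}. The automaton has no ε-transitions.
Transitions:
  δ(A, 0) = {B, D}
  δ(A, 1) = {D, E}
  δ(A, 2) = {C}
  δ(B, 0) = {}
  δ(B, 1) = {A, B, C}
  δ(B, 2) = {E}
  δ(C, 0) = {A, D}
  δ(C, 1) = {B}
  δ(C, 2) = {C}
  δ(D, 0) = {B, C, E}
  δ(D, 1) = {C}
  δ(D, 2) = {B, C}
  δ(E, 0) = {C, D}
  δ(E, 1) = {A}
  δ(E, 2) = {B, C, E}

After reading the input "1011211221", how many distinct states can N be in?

Start: {A}
read 1: {D, E}
read 0: {B, C, D, E}
read 1: {A, B, C}
read 1: {A, B, C, D, E}
read 2: {B, C, E}
read 1: {A, B, C}
read 1: {A, B, C, D, E}
read 2: {B, C, E}
read 2: {B, C, E}
read 1: {A, B, C}
Final reachable set {A, B, C} has 3 states.

3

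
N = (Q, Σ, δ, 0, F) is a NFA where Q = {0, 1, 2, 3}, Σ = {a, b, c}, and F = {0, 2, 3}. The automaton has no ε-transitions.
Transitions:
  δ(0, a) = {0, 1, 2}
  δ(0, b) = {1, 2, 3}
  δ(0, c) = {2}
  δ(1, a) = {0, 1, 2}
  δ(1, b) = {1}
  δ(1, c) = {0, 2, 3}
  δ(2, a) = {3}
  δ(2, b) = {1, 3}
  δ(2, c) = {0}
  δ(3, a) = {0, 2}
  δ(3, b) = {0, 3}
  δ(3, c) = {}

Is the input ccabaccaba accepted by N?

accepted

Start: {0}
read c: {2}
read c: {0}
read a: {0, 1, 2}
read b: {1, 2, 3}
read a: {0, 1, 2, 3}
read c: {0, 2, 3}
read c: {0, 2}
read a: {0, 1, 2, 3}
read b: {0, 1, 2, 3}
read a: {0, 1, 2, 3}
Reachable ∩ accepting = {0, 2, 3} — nonempty.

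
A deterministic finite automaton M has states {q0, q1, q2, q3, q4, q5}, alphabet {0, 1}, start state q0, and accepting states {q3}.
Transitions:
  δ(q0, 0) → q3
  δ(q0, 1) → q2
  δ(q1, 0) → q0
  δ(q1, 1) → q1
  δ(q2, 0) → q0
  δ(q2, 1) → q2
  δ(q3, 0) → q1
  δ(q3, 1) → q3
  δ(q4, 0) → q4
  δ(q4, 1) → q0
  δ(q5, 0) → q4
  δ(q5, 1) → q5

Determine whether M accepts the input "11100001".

q0 --1--> q2
q2 --1--> q2
q2 --1--> q2
q2 --0--> q0
q0 --0--> q3
q3 --0--> q1
q1 --0--> q0
q0 --1--> q2
End in state q2, which is not an accepting state.

rejected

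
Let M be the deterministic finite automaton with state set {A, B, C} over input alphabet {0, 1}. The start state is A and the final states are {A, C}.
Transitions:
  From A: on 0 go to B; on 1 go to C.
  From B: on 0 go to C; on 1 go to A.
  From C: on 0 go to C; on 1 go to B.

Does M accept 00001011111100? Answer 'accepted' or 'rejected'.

accepted

A --0--> B
B --0--> C
C --0--> C
C --0--> C
C --1--> B
B --0--> C
C --1--> B
B --1--> A
A --1--> C
C --1--> B
B --1--> A
A --1--> C
C --0--> C
C --0--> C
End in state C, which is an accepting state.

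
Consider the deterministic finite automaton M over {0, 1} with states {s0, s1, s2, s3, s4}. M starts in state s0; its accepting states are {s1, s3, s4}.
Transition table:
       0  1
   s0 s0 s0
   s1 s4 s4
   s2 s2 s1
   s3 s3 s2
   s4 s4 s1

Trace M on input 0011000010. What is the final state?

s0 --0--> s0
s0 --0--> s0
s0 --1--> s0
s0 --1--> s0
s0 --0--> s0
s0 --0--> s0
s0 --0--> s0
s0 --0--> s0
s0 --1--> s0
s0 --0--> s0

s0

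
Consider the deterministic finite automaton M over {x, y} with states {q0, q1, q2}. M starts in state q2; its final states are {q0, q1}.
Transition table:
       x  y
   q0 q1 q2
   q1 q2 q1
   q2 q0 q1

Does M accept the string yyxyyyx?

rejected

q2 --y--> q1
q1 --y--> q1
q1 --x--> q2
q2 --y--> q1
q1 --y--> q1
q1 --y--> q1
q1 --x--> q2
End in state q2, which is not an accepting state.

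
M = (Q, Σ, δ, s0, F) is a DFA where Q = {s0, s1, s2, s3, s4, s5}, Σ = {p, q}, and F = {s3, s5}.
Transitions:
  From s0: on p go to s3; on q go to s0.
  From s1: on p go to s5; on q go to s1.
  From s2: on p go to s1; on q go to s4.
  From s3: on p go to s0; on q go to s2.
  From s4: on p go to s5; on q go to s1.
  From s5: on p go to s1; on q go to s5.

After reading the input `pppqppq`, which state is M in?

s0 --p--> s3
s3 --p--> s0
s0 --p--> s3
s3 --q--> s2
s2 --p--> s1
s1 --p--> s5
s5 --q--> s5

s5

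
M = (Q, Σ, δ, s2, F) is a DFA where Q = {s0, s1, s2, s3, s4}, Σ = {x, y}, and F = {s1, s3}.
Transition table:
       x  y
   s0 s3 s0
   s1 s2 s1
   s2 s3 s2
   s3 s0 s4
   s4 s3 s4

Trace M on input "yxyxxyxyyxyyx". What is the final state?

s2 --y--> s2
s2 --x--> s3
s3 --y--> s4
s4 --x--> s3
s3 --x--> s0
s0 --y--> s0
s0 --x--> s3
s3 --y--> s4
s4 --y--> s4
s4 --x--> s3
s3 --y--> s4
s4 --y--> s4
s4 --x--> s3

s3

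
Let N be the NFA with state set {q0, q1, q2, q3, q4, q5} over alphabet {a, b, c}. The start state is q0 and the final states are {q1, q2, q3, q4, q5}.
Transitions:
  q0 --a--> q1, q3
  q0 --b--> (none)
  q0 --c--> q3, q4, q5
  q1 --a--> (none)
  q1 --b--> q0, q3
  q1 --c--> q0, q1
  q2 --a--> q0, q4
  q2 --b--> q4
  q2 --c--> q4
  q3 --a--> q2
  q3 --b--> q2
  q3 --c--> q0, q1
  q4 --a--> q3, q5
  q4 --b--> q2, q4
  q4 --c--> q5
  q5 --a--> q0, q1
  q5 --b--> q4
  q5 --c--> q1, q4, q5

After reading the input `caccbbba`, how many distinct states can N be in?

4

Start: {q0}
read c: {q3, q4, q5}
read a: {q0, q1, q2, q3, q5}
read c: {q0, q1, q3, q4, q5}
read c: {q0, q1, q3, q4, q5}
read b: {q0, q2, q3, q4}
read b: {q2, q4}
read b: {q2, q4}
read a: {q0, q3, q4, q5}
Final reachable set {q0, q3, q4, q5} has 4 states.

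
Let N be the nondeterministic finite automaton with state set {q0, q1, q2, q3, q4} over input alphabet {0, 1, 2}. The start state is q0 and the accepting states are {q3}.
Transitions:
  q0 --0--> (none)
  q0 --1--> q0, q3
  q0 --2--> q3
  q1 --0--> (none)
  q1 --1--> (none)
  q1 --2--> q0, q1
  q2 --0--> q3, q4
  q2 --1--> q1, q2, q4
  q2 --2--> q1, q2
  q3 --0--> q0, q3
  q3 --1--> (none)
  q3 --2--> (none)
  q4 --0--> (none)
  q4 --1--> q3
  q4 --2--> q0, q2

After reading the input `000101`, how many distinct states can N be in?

Start: {q0}
read 0: {}
The reachable set is empty and stays empty for the remaining 5 symbols.
Final reachable set {} has 0 states.

0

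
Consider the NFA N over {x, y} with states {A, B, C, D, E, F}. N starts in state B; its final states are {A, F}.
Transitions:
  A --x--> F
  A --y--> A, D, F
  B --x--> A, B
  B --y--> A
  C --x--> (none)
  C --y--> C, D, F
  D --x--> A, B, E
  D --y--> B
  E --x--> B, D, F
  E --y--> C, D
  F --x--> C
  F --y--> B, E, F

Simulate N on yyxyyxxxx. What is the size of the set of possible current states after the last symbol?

6

Start: {B}
read y: {A}
read y: {A, D, F}
read x: {A, B, C, E, F}
read y: {A, B, C, D, E, F}
read y: {A, B, C, D, E, F}
read x: {A, B, C, D, E, F}
read x: {A, B, C, D, E, F}
read x: {A, B, C, D, E, F}
read x: {A, B, C, D, E, F}
Final reachable set {A, B, C, D, E, F} has 6 states.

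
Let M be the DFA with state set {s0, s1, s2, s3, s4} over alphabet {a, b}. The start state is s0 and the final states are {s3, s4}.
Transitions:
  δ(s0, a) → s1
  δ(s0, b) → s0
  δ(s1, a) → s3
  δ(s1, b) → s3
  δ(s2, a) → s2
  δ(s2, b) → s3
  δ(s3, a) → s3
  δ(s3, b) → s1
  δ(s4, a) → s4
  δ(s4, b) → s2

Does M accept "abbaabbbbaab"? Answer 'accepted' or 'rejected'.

rejected

s0 --a--> s1
s1 --b--> s3
s3 --b--> s1
s1 --a--> s3
s3 --a--> s3
s3 --b--> s1
s1 --b--> s3
s3 --b--> s1
s1 --b--> s3
s3 --a--> s3
s3 --a--> s3
s3 --b--> s1
End in state s1, which is not an accepting state.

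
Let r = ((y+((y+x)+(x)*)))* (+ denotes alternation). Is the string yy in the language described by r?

yes

Split into 2 pieces y · y; each matches (y+((y+x)+(x)*)).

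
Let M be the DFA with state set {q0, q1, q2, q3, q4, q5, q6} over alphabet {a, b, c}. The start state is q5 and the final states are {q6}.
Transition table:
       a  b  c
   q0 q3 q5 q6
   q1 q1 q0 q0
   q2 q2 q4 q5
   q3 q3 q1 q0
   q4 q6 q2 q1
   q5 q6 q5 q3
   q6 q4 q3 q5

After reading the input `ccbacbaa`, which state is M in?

q5 --c--> q3
q3 --c--> q0
q0 --b--> q5
q5 --a--> q6
q6 --c--> q5
q5 --b--> q5
q5 --a--> q6
q6 --a--> q4

q4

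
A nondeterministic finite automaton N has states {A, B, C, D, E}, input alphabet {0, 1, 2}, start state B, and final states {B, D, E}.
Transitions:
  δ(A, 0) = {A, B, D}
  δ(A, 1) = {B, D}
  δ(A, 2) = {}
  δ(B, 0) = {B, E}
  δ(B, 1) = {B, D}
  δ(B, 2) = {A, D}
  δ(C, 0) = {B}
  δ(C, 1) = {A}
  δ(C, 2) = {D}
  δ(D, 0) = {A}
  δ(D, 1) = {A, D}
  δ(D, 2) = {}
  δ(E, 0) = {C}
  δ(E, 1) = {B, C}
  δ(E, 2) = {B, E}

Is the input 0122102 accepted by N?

rejected

Start: {B}
read 0: {B, E}
read 1: {B, C, D}
read 2: {A, D}
read 2: {}
The reachable set is empty and stays empty for the remaining 3 symbols.
Reachable ∩ accepting = {} — empty.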